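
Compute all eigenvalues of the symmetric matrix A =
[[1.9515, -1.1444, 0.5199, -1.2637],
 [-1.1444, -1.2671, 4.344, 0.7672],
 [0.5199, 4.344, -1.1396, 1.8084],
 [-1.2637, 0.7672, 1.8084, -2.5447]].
sigma(A) ≈ {-6, -3, 2, 4}

A is real symmetric, so its spectrum consists of real eigenvalues. Expanding the characteristic polynomial of the displayed matrix gives
  det(λ I - A) = p(λ) = λ^4 + (3)λ^3 + (-28)λ^2 + (-36)λ + (144.0036).
Solving p(λ) = 0 yields eigenvalues ≈ -6, -3, 2, 4. (A is shown rounded to 4 decimals, so these recover the underlying integer eigenvalues to within that precision.)
Verification: the trace of A = -3 equals the sum of eigenvalues -3, and det(A) ≈ 144.0036 matches the eigenvalue product 144.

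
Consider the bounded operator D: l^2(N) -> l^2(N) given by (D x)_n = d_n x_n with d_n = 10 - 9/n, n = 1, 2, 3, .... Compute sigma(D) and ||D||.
sigma(D) = {10 - 9/n : n ≥ 1} ∪ {10}; ||D|| = 10

A bounded diagonal operator on l^2 with diagonal entries d_n has spectrum equal to the closure of {d_n : n ≥ 1}: every d_n is an eigenvalue (with eigenvector e_n), so {d_n} ⊂ sigma(D); the spectrum is closed, so its closure is too; and for lambda not in the closure, (D - lambda I) has bounded inverse (the diagonal entries 1/(d_n - lambda) are bounded). For our sequence d_n = 10 - 9/n, n = 1, 2, 3, ...:
  - {d_n} = {10 - 9/n : n ≥ 1}; the only limit point is 10
  - closure = {10 - 9/n : n ≥ 1} ∪ {10}
For the norm: a diagonal operator has ||D|| = sup_n |d_n|. Here d_n = 10 - 9/n increases monotonically from d_1 = 1 toward 10, with all terms in [1, 10); so sup_n |d_n| = 10 (the supremum is the limit, not attained). So ||D|| = 10.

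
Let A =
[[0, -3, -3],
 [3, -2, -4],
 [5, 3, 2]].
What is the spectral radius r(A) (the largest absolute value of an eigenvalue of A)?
r(A) ≈ 5.6938

The eigenvalues of A are the roots of its characteristic polynomial. With M = A (coefficients from the trace, the sum of principal 2x2 minors, and det A):
  p(λ) = det(λ I - M) = λ^3 + 32λ - 21.
No integer candidate from the rational root theorem (±divisors of 21) is a root, so the roots are irrational. The cubic discriminant is Δ = -142979 < 0, so there is one real root and a complex-conjugate pair. p(0) = -21 and p(1) = 12 have opposite signs, so a root lies in (0, 1); Newton's method refines it to λ ≈ 0.6478. Dividing out (λ - (0.6478)) leaves approximately λ^2 + 0.6478λ + 32.4196. For λ^2 + 0.6478λ + 32.4196 the discriminant is -129.2588. It is negative, so the remaining roots are the complex-conjugate pair λ ≈ -0.3239 ± 5.6846i. Their product equals the constant term, so |λ|^2 ≈ 32.4196 and |λ| ≈ 5.6938.
Thus the eigenvalues (to 4 decimals) are 0.6478 (modulus 0.6478); -0.3239 ± 5.6846i (modulus 5.6938). The spectral radius is the largest modulus: r(A) ≈ 5.6938. (Cross-check: r(A) ≤ ||A||_2 ≈ 7.0749; equality holds whenever A is normal, though it can also hold for some non-normal A.)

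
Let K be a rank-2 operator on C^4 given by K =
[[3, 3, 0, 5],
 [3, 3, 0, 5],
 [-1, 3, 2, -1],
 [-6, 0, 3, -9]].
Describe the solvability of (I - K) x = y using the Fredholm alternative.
(I - K) is invertible (det(I - K) = -25 ≠ 0), so for every y in C^4 the equation (I - K) x = y has a unique solution.

K has rank 2 and factors as K = U V^T = u1 v1^T + u2 v2^T with u1 = (-1, -1, -1, 0), v1 = (1, -3, -2, 1), u2 = (2, 2, 0, -3), v2 = (2, 0, -1, 3) (multiplying out reproduces the displayed K). The nonzero eigenvalues of U V^T coincide with those of the 2 x 2 matrix G = V^T U = [[v1·u1, v1·u2], [v2·u1, v2·u2]] = [[4, -7], [-1, -5]], and by the Sylvester determinant identity det(I_4 - U V^T) = det(I_2 - V^T U) = det([[-3, 7], [1, 6]]) = (-3)(6) - (7)(1) = -25. (Direct check: I - K =
[[-2, -3, 0, -5],
 [-3, -2, 0, -5],
 [1, -3, -1, 1],
 [6, 0, -3, 10]]
has determinant -25.) The finite-dimensional Fredholm alternative says: either (I - K) is invertible, or ker(I - K) ≠ {0} and then range(I - K) = ker((I - K)^*)^⊥, with dim ker(I - K) = dim ker((I - K)^*). Since det(I - K) ≠ 0, 1 is not an eigenvalue of K and ker(I - K) = {0}, so we are in the first case: for every y there is a unique x = (I - K)^(-1) y. (Explicitly, by the Woodbury identity, (I - U V^T)^(-1) = I + U (I_2 - G)^(-1) V^T.)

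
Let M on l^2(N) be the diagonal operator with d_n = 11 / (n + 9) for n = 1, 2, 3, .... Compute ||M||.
||M|| = 11/10 (attained at n = 1)

For M diagonal, ||M|| = sup_n |d_n| = sup_n 11/(n + 9). This is positive and strictly decreasing in n, so the supremum is attained at n = 1: d_1 = 11/(1 + 9) = 11/10. Hence ||M|| = 11/10.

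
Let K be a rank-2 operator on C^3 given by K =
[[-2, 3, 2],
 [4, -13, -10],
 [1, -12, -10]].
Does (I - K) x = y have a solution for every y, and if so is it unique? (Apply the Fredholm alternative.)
(I - K) is invertible (det(I - K) = 68 ≠ 0), so for every y in C^3 the equation (I - K) x = y has a unique solution.

K has rank 2 and factors as K = U V^T = u1 v1^T + u2 v2^T with u1 = (0, 2, 3), v1 = (-1, -2, -2), u2 = (-1, 3, 2), v2 = (2, -3, -2) (multiplying out reproduces the displayed K). The nonzero eigenvalues of U V^T coincide with those of the 2 x 2 matrix G = V^T U = [[v1·u1, v1·u2], [v2·u1, v2·u2]] = [[-10, -9], [-12, -15]], and by the Sylvester determinant identity det(I_3 - U V^T) = det(I_2 - V^T U) = det([[11, 9], [12, 16]]) = (11)(16) - (9)(12) = 68. (Direct check: I - K =
[[3, -3, -2],
 [-4, 14, 10],
 [-1, 12, 11]]
has determinant 68.) The finite-dimensional Fredholm alternative says: either (I - K) is invertible, or ker(I - K) ≠ {0} and then range(I - K) = ker((I - K)^*)^⊥, with dim ker(I - K) = dim ker((I - K)^*). Since det(I - K) ≠ 0, 1 is not an eigenvalue of K and ker(I - K) = {0}, so we are in the first case: for every y there is a unique x = (I - K)^(-1) y. (Explicitly, by the Woodbury identity, (I - U V^T)^(-1) = I + U (I_2 - G)^(-1) V^T.)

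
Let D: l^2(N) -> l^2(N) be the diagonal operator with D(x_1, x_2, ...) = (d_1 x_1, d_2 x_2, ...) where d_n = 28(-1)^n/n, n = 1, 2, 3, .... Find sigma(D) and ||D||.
sigma(D) = {28(-1)^n/n : n ≥ 1} ∪ {0}; ||D|| = 28

A bounded diagonal operator on l^2 with diagonal entries d_n has spectrum equal to the closure of {d_n : n ≥ 1}: every d_n is an eigenvalue (with eigenvector e_n), so {d_n} ⊂ sigma(D); the spectrum is closed, so its closure is too; and for lambda not in the closure, (D - lambda I) has bounded inverse (the diagonal entries 1/(d_n - lambda) are bounded). For our sequence d_n = 28(-1)^n/n, n = 1, 2, 3, ...:
  - {d_n} = {28(-1)^n/n : n ≥ 1}; the only limit point is 0
  - closure = {28(-1)^n/n : n ≥ 1} ∪ {0}
For the norm: a diagonal operator has ||D|| = sup_n |d_n|. Here |d_n| = 28/n is decreasing, so sup_n |d_n| = |d_1| = 28. So ||D|| = 28.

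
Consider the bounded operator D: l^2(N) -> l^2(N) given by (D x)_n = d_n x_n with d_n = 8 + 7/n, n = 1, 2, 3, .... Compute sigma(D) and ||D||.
sigma(D) = {8 + 7/n : n ≥ 1} ∪ {8}; ||D|| = 15

A bounded diagonal operator on l^2 with diagonal entries d_n has spectrum equal to the closure of {d_n : n ≥ 1}: every d_n is an eigenvalue (with eigenvector e_n), so {d_n} ⊂ sigma(D); the spectrum is closed, so its closure is too; and for lambda not in the closure, (D - lambda I) has bounded inverse (the diagonal entries 1/(d_n - lambda) are bounded). For our sequence d_n = 8 + 7/n, n = 1, 2, 3, ...:
  - {d_n} = {8 + 7/n : n ≥ 1}; the only limit point is 8
  - closure = {8 + 7/n : n ≥ 1} ∪ {8}
For the norm: a diagonal operator has ||D|| = sup_n |d_n|. Here d_n = 8 + 7/n is positive and decreasing, so sup_n |d_n| = d_1 = 8 + 7 = 15. So ||D|| = 15.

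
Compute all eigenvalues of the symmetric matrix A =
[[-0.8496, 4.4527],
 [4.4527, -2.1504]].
sigma(A) ≈ {-6, 3}

A is real symmetric, so its spectrum consists of real eigenvalues. Expanding the characteristic polynomial of the displayed matrix gives
  det(λ I - A) = p(λ) = λ^2 + (3)λ + (-18).
Solving p(λ) = 0 yields eigenvalues ≈ -6, 3. (A is shown rounded to 4 decimals, so these recover the underlying integer eigenvalues to within that precision.)
Verification: the trace of A = -3 equals the sum of eigenvalues -3, and det(A) ≈ -17.9996 matches the eigenvalue product -18.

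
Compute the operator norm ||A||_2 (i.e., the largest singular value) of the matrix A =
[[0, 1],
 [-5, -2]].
||A||_2 = sqrt((30 + sqrt(800))/2) ≈ 5.3983 (= sqrt(largest eigenvalue of A^T A))

||A||_2 = sigma_max(A) = sqrt(lambda_max(A^T A)). Form the symmetric matrix M = A^T A =
[[25, 10],
 [10, 5]].
Its characteristic polynomial (trace, determinant of M give the coefficients) is
  p(λ) = det(λ I - M) = λ^2 - 30λ + 25.
For λ^2 - 30λ + 25 the discriminant is 800. It is nonnegative but not a perfect square, so the roots are real and irrational: λ = (30 ± sqrt(800))/2 ≈ 29.1421, 0.8579.
So the eigenvalues of A^T A are ≈ 0.8579, 29.1421 (all ≥ 0, as they must be for A^T A). The largest is λ_max = (30 + sqrt(800))/2 ≈ 29.1421, hence ||A||_2 = sqrt(λ_max) = sqrt((30 + sqrt(800))/2) ≈ 5.3983.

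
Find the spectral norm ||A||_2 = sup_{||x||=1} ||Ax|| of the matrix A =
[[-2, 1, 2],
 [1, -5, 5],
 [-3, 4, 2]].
||A||_2 ≈ 7.5674 (= sqrt(largest eigenvalue of A^T A))

||A||_2 = sigma_max(A) = sqrt(lambda_max(A^T A)). Form the symmetric matrix M = A^T A =
[[14, -19, -5],
 [-19, 42, -15],
 [-5, -15, 33]].
Its characteristic polynomial (trace, sum of principal 2x2 minors, determinant of M give the coefficients) is
  p(λ) = det(λ I - M) = λ^3 - 89λ^2 + 1825λ - 441.
No integer candidate from the rational root theorem (±divisors of 441) is a root, so the roots are irrational. The cubic discriminant is Δ = 2108831472 > 0, so there are three distinct real roots. p(0) = -441 and p(1) = 1296 have opposite signs, so a root lies in (0, 1); Newton's method refines it to λ ≈ 0.2446. p(31) = 396 and p(32) = -409 have opposite signs, so a root lies in (31, 32); Newton's method refines it to λ ≈ 31.4902. p(57) = -384 and p(58) = 1125 have opposite signs, so a root lies in (57, 58); Newton's method refines it to λ ≈ 57.2652. Check (Vieta): the three roots sum to 89, matching tr M = 89.
So the eigenvalues of A^T A are ≈ 0.2446, 31.4902, 57.2652 (all ≥ 0, as they must be for A^T A). The largest is λ_max ≈ 57.2652, hence ||A||_2 = sqrt(λ_max) ≈ 7.5674.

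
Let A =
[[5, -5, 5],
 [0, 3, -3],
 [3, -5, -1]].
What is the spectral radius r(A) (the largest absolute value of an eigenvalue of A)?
r(A) ≈ 8.4612

The eigenvalues of A are the roots of its characteristic polynomial. With M = A (coefficients from the trace, the sum of principal 2x2 minors, and det A):
  p(λ) = det(λ I - M) = λ^3 - 7λ^2 - 23λ + 90.
No integer candidate from the rational root theorem (±divisors of 90) is a root, so the roots are irrational. The cubic discriminant is Δ = 240189 > 0, so there are three distinct real roots. p(-5) = -95 and p(-4) = 6 have opposite signs, so a root lies in (-5, -4); Newton's method refines it to λ ≈ -4.0728. p(2) = 24 and p(3) = -15 have opposite signs, so a root lies in (2, 3); Newton's method refines it to λ ≈ 2.6117. p(8) = -30 and p(9) = 45 have opposite signs, so a root lies in (8, 9); Newton's method refines it to λ ≈ 8.4612. Check (Vieta): the three roots sum to 7, matching tr M = 7.
Thus the eigenvalues (to 4 decimals) are -4.0728 (modulus 4.0728); 2.6117 (modulus 2.6117); 8.4612 (modulus 8.4612). The spectral radius is the largest modulus: r(A) ≈ 8.4612. (Cross-check: r(A) ≤ ||A||_2 ≈ 10.3367; equality holds whenever A is normal, though it can also hold for some non-normal A.)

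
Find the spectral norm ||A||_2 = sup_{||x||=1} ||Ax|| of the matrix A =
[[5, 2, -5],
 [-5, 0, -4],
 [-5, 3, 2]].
||A||_2 ≈ 9.0197 (= sqrt(largest eigenvalue of A^T A))

||A||_2 = sigma_max(A) = sqrt(lambda_max(A^T A)). Form the symmetric matrix M = A^T A =
[[75, -5, -15],
 [-5, 13, -4],
 [-15, -4, 45]].
Its characteristic polynomial (trace, sum of principal 2x2 minors, determinant of M give the coefficients) is
  p(λ) = det(λ I - M) = λ^3 - 133λ^2 + 4669λ - 38025.
No integer candidate from the rational root theorem (±divisors of 38025) is a root, so the roots are irrational. The cubic discriminant is Δ = 6636136368 > 0, so there are three distinct real roots. p(11) = -1428 and p(12) = 579 have opposite signs, so a root lies in (11, 12); Newton's method refines it to λ ≈ 11.7012. p(39) = 1092 and p(40) = -65 have opposite signs, so a root lies in (39, 40); Newton's method refines it to λ ≈ 39.9445. p(81) = -1008 and p(82) = 1909 have opposite signs, so a root lies in (81, 82); Newton's method refines it to λ ≈ 81.3543. Check (Vieta): the three roots sum to 133, matching tr M = 133.
So the eigenvalues of A^T A are ≈ 11.7012, 39.9445, 81.3543 (all ≥ 0, as they must be for A^T A). The largest is λ_max ≈ 81.3543, hence ||A||_2 = sqrt(λ_max) ≈ 9.0197.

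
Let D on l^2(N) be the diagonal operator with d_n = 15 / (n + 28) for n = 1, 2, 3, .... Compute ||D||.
||D|| = 15/29 (attained at n = 1)

For D diagonal, ||D|| = sup_n |d_n| = sup_n 15/(n + 28). This is positive and strictly decreasing in n, so the supremum is attained at n = 1: d_1 = 15/(1 + 28) = 15/29. Hence ||D|| = 15/29.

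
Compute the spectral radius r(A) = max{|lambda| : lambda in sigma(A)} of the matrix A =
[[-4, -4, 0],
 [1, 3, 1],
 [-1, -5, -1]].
r(A) ≈ 3.3251

The eigenvalues of A are the roots of its characteristic polynomial. With M = A (coefficients from the trace, the sum of principal 2x2 minors, and det A):
  p(λ) = det(λ I - M) = λ^3 + 2λ^2 - 2λ + 8.
No integer candidate from the rational root theorem (±divisors of 8) is a root, so the roots are irrational. The cubic discriminant is Δ = -2512 < 0, so there is one real root and a complex-conjugate pair. p(-4) = -16 and p(-3) = 5 have opposite signs, so a root lies in (-4, -3); Newton's method refines it to λ ≈ -3.3251. Dividing out (λ - (-3.3251)) leaves approximately λ^2 - 1.3251λ + 2.406. For λ^2 - 1.3251λ + 2.406 the discriminant is -7.868. It is negative, so the remaining roots are the complex-conjugate pair λ ≈ 0.6625 ± 1.4025i. Their product equals the constant term, so |λ|^2 ≈ 2.406 and |λ| ≈ 1.5511.
Thus the eigenvalues (to 4 decimals) are -3.3251 (modulus 3.3251); 0.6625 ± 1.4025i (modulus 1.5511). The spectral radius is the largest modulus: r(A) ≈ 3.3251. (Cross-check: r(A) ≤ ||A||_2 ≈ 7.9924; equality holds whenever A is normal, though it can also hold for some non-normal A.)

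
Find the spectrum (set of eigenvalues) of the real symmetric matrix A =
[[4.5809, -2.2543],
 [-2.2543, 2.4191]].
sigma(A) ≈ {1, 6}

A is real symmetric, so its spectrum consists of real eigenvalues. Expanding the characteristic polynomial of the displayed matrix gives
  det(λ I - A) = p(λ) = λ^2 + (-7)λ + (6).
Solving p(λ) = 0 yields eigenvalues ≈ 1, 6. (A is shown rounded to 4 decimals, so these recover the underlying integer eigenvalues to within that precision.)
Verification: the trace of A = 7 equals the sum of eigenvalues 7, and det(A) ≈ 5.9998 matches the eigenvalue product 6.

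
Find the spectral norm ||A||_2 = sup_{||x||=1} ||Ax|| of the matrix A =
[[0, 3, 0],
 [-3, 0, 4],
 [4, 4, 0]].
||A||_2 ≈ 6.618 (= sqrt(largest eigenvalue of A^T A))

||A||_2 = sigma_max(A) = sqrt(lambda_max(A^T A)). Form the symmetric matrix M = A^T A =
[[25, 16, -12],
 [16, 25, 0],
 [-12, 0, 16]].
Its characteristic polynomial (trace, sum of principal 2x2 minors, determinant of M give the coefficients) is
  p(λ) = det(λ I - M) = λ^3 - 66λ^2 + 1025λ - 2304.
No integer candidate from the rational root theorem (±divisors of 2304) is a root, so the roots are irrational. The cubic discriminant is Δ = 281650432 > 0, so there are three distinct real roots. p(2) = -510 and p(3) = 204 have opposite signs, so a root lies in (2, 3); Newton's method refines it to λ ≈ 2.697. p(19) = 204 and p(20) = -204 have opposite signs, so a root lies in (19, 20); Newton's method refines it to λ ≈ 19.5046. p(43) = -756 and p(44) = 204 have opposite signs, so a root lies in (43, 44); Newton's method refines it to λ ≈ 43.7984. Check (Vieta): the three roots sum to 66, matching tr M = 66.
So the eigenvalues of A^T A are ≈ 2.697, 19.5046, 43.7984 (all ≥ 0, as they must be for A^T A). The largest is λ_max ≈ 43.7984, hence ||A||_2 = sqrt(λ_max) ≈ 6.618.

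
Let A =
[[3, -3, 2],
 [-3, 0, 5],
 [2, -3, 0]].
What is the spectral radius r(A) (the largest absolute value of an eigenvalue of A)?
r(A) ≈ 4.3114

The eigenvalues of A are the roots of its characteristic polynomial. With M = A (coefficients from the trace, the sum of principal 2x2 minors, and det A):
  p(λ) = det(λ I - M) = λ^3 - 3λ^2 + 2λ - 33.
No integer candidate from the rational root theorem (±divisors of 33) is a root, so the roots are irrational. The cubic discriminant is Δ = -29399 < 0, so there is one real root and a complex-conjugate pair. p(4) = -9 and p(5) = 27 have opposite signs, so a root lies in (4, 5); Newton's method refines it to λ ≈ 4.3114. Dividing out (λ - (4.3114)) leaves approximately λ^2 + 1.3114λ + 7.6541. For λ^2 + 1.3114λ + 7.6541 the discriminant is -28.8965. It is negative, so the remaining roots are the complex-conjugate pair λ ≈ -0.6557 ± 2.6878i. Their product equals the constant term, so |λ|^2 ≈ 7.6541 and |λ| ≈ 2.7666.
Thus the eigenvalues (to 4 decimals) are 4.3114 (modulus 4.3114); -0.6557 ± 2.6878i (modulus 2.7666). The spectral radius is the largest modulus: r(A) ≈ 4.3114. (Cross-check: r(A) ≤ ||A||_2 ≈ 6.0746; equality holds whenever A is normal, though it can also hold for some non-normal A.)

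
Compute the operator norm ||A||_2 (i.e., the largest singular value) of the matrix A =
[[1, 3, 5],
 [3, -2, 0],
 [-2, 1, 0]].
||A||_2 ≈ 5.9626 (= sqrt(largest eigenvalue of A^T A))

||A||_2 = sigma_max(A) = sqrt(lambda_max(A^T A)). Form the symmetric matrix M = A^T A =
[[14, -5, 5],
 [-5, 14, 15],
 [5, 15, 25]].
Its characteristic polynomial (trace, sum of principal 2x2 minors, determinant of M give the coefficients) is
  p(λ) = det(λ I - M) = λ^3 - 53λ^2 + 621λ - 25.
No integer candidate from the rational root theorem (±divisors of 25) is a root, so the roots are irrational. The cubic discriminant is Δ = 125239600 > 0, so there are three distinct real roots. p(0) = -25 and p(1) = 544 have opposite signs, so a root lies in (0, 1); Newton's method refines it to λ ≈ 0.0404. p(17) = 128 and p(18) = -187 have opposite signs, so a root lies in (17, 18); Newton's method refines it to λ ≈ 17.4068. p(35) = -340 and p(36) = 299 have opposite signs, so a root lies in (35, 36); Newton's method refines it to λ ≈ 35.5528. Check (Vieta): the three roots sum to 53, matching tr M = 53.
So the eigenvalues of A^T A are ≈ 0.0404, 17.4068, 35.5528 (all ≥ 0, as they must be for A^T A). The largest is λ_max ≈ 35.5528, hence ||A||_2 = sqrt(λ_max) ≈ 5.9626.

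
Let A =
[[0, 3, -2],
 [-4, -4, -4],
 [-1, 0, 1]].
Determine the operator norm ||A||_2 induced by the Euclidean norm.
||A||_2 ≈ 6.9608 (= sqrt(largest eigenvalue of A^T A))

||A||_2 = sigma_max(A) = sqrt(lambda_max(A^T A)). Form the symmetric matrix M = A^T A =
[[17, 16, 15],
 [16, 25, 10],
 [15, 10, 21]].
Its characteristic polynomial (trace, sum of principal 2x2 minors, determinant of M give the coefficients) is
  p(λ) = det(λ I - M) = λ^3 - 63λ^2 + 726λ - 1024.
No integer candidate from the rational root theorem (±divisors of 1024) is a root, so the roots are irrational. The cubic discriminant is Δ = 351874692 > 0, so there are three distinct real roots. p(1) = -360 and p(2) = 184 have opposite signs, so a root lies in (1, 2); Newton's method refines it to λ ≈ 1.637. p(12) = 344 and p(13) = -36 have opposite signs, so a root lies in (12, 13); Newton's method refines it to λ ≈ 12.9106. p(48) = -736 and p(49) = 936 have opposite signs, so a root lies in (48, 49); Newton's method refines it to λ ≈ 48.4524. Check (Vieta): the three roots sum to 63, matching tr M = 63.
So the eigenvalues of A^T A are ≈ 1.637, 12.9106, 48.4524 (all ≥ 0, as they must be for A^T A). The largest is λ_max ≈ 48.4524, hence ||A||_2 = sqrt(λ_max) ≈ 6.9608.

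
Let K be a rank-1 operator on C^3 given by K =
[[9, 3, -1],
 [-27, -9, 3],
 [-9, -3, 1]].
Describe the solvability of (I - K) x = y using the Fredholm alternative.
(I - K) is singular (det(I - K) = 0, i.e. 1 ∈ sigma(K)). (I - K) x = y is solvable iff y ⊥ ker((I - K)^*) = span{(9, 3, -1)}, i.e. iff 9y_1 + 3y_2 - y_3 = 0. When solvable, the solutions are x = y + c·(1, -3, -1), c arbitrary (ker(I - K) = span{(1, -3, -1)}, dimension 1).

K has rank 1, so it is an outer product K = u v^T: every row of K is a multiple of one row vector. Reading off the entries, u = (1, -3, -1) and v = (9, 3, -1) (row i of K equals u_i·v^T). A rank-one matrix u v^T satisfies K u = u (v·u) and kills the (2)-dimensional subspace v^⊥, so its characteristic polynomial is lambda^2 (lambda - v·u) with v·u = tr K = 1. Hence the eigenvalues of I - K are 1 (multiplicity 2) and 1 - (1) = 0, so det(I - K) = 0. (Direct check: I - K =
[[-8, -3, 1],
 [27, 10, -3],
 [9, 3, 0]]
has determinant 0.) So 1 is an eigenvalue of K and (I - K) is not invertible. The finite-dimensional Fredholm alternative says: either (I - K) is invertible, or ker(I - K) ≠ {0} and then range(I - K) = ker((I - K)^*)^⊥, with dim ker(I - K) = dim ker((I - K)^*). We are in the second case, so we need both kernels. Kernel of I - K: (I - K) u = u - u (v·u) = u - u = 0, so ker(I - K) = span{u} = span{(1, -3, -1)} (it is exactly 1-dimensional because rank(I - K) = 2). Kernel of the adjoint: K is real, so (I - K)^* = I - K^T = I - v u^T, and (I - v u^T) v = v - v (u·v) = 0; hence ker((I - K)^*) = span{v} = span{(9, 3, -1)}. Therefore (I - K) x = y is solvable iff <y, v> = 0, i.e. iff 9y_1 + 3y_2 - y_3 = 0. When this holds, K y = u (v·y) = 0, so (I - K) y = y and x = y is a particular solution; the full solution set is the line x = y + c·u = y + c·(1, -3, -1), c ∈ C.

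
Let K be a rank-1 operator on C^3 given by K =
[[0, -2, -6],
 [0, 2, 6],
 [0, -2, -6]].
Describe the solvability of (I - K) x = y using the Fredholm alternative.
(I - K) is invertible (det(I - K) = 5 ≠ 0), so for every y in C^3 the equation (I - K) x = y has a unique solution.

K has rank 1, so it is an outer product K = u v^T: every row of K is a multiple of one row vector. Reading off the entries, u = (-2, 2, -2) and v = (0, 1, 3) (row i of K equals u_i·v^T). A rank-one matrix u v^T satisfies K u = u (v·u) and kills the (2)-dimensional subspace v^⊥, so its characteristic polynomial is lambda^2 (lambda - v·u) with v·u = tr K = -4. Hence the eigenvalues of I - K are 1 (multiplicity 2) and 1 - (-4) = 5, so det(I - K) = 5. (Direct check: I - K =
[[1, 2, 6],
 [0, -1, -6],
 [0, 2, 7]]
has determinant 5.) The finite-dimensional Fredholm alternative says: either (I - K) is invertible, or ker(I - K) ≠ {0} and then range(I - K) = ker((I - K)^*)^⊥, with dim ker(I - K) = dim ker((I - K)^*). Since det(I - K) ≠ 0, 1 is not an eigenvalue of K and ker(I - K) = {0}, so we are in the first case: for every y there is a unique x = (I - K)^(-1) y. Explicitly, by the Sherman–Morrison formula, (I - u v^T)^(-1) = I + u v^T/(1 - v·u), i.e. (I - K)^(-1) = I + K/(5).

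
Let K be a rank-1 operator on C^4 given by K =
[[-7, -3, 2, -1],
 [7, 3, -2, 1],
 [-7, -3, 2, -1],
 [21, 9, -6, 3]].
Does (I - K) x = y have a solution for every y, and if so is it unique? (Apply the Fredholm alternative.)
(I - K) is singular (det(I - K) = 0, i.e. 1 ∈ sigma(K)). (I - K) x = y is solvable iff y ⊥ ker((I - K)^*) = span{(-7, -3, 2, -1)}, i.e. iff -7y_1 - 3y_2 + 2y_3 - y_4 = 0. When solvable, the solutions are x = y + c·(1, -1, 1, -3), c arbitrary (ker(I - K) = span{(1, -1, 1, -3)}, dimension 1).

K has rank 1, so it is an outer product K = u v^T: every row of K is a multiple of one row vector. Reading off the entries, u = (1, -1, 1, -3) and v = (-7, -3, 2, -1) (row i of K equals u_i·v^T). A rank-one matrix u v^T satisfies K u = u (v·u) and kills the (3)-dimensional subspace v^⊥, so its characteristic polynomial is lambda^3 (lambda - v·u) with v·u = tr K = 1. Hence the eigenvalues of I - K are 1 (multiplicity 3) and 1 - (1) = 0, so det(I - K) = 0. (Direct check: I - K =
[[8, 3, -2, 1],
 [-7, -2, 2, -1],
 [7, 3, -1, 1],
 [-21, -9, 6, -2]]
has determinant 0.) So 1 is an eigenvalue of K and (I - K) is not invertible. The finite-dimensional Fredholm alternative says: either (I - K) is invertible, or ker(I - K) ≠ {0} and then range(I - K) = ker((I - K)^*)^⊥, with dim ker(I - K) = dim ker((I - K)^*). We are in the second case, so we need both kernels. Kernel of I - K: (I - K) u = u - u (v·u) = u - u = 0, so ker(I - K) = span{u} = span{(1, -1, 1, -3)} (it is exactly 1-dimensional because rank(I - K) = 3). Kernel of the adjoint: K is real, so (I - K)^* = I - K^T = I - v u^T, and (I - v u^T) v = v - v (u·v) = 0; hence ker((I - K)^*) = span{v} = span{(-7, -3, 2, -1)}. Therefore (I - K) x = y is solvable iff <y, v> = 0, i.e. iff -7y_1 - 3y_2 + 2y_3 - y_4 = 0. When this holds, K y = u (v·y) = 0, so (I - K) y = y and x = y is a particular solution; the full solution set is the line x = y + c·u = y + c·(1, -1, 1, -3), c ∈ C.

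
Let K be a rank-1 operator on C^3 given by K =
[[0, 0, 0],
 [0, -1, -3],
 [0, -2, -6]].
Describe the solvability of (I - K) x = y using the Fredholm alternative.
(I - K) is invertible (det(I - K) = 8 ≠ 0), so for every y in C^3 the equation (I - K) x = y has a unique solution.

K has rank 1, so it is an outer product K = u v^T: every row of K is a multiple of one row vector. Reading off the entries, u = (0, 1, 2) and v = (0, -1, -3) (row i of K equals u_i·v^T). A rank-one matrix u v^T satisfies K u = u (v·u) and kills the (2)-dimensional subspace v^⊥, so its characteristic polynomial is lambda^2 (lambda - v·u) with v·u = tr K = -7. Hence the eigenvalues of I - K are 1 (multiplicity 2) and 1 - (-7) = 8, so det(I - K) = 8. (Direct check: I - K =
[[1, 0, 0],
 [0, 2, 3],
 [0, 2, 7]]
has determinant 8.) The finite-dimensional Fredholm alternative says: either (I - K) is invertible, or ker(I - K) ≠ {0} and then range(I - K) = ker((I - K)^*)^⊥, with dim ker(I - K) = dim ker((I - K)^*). Since det(I - K) ≠ 0, 1 is not an eigenvalue of K and ker(I - K) = {0}, so we are in the first case: for every y there is a unique x = (I - K)^(-1) y. Explicitly, by the Sherman–Morrison formula, (I - u v^T)^(-1) = I + u v^T/(1 - v·u), i.e. (I - K)^(-1) = I + K/(8).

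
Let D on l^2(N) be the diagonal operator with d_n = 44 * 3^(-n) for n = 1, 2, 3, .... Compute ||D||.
||D|| = 44/3 (attained at n = 1)

For D diagonal, ||D|| = sup_n |d_n|. The sequence d_n = 44 * 3^(-n) is positive and strictly decreasing (ratio 3^(-1) < 1), so the supremum is d_1 = 44/3. Hence ||D|| = 44/3.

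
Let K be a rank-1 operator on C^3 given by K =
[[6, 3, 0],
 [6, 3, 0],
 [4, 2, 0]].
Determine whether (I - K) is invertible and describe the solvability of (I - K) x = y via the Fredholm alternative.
(I - K) is invertible (det(I - K) = -8 ≠ 0), so for every y in C^3 the equation (I - K) x = y has a unique solution.

K has rank 1, so it is an outer product K = u v^T: every row of K is a multiple of one row vector. Reading off the entries, u = (-3, -3, -2) and v = (-2, -1, 0) (row i of K equals u_i·v^T). A rank-one matrix u v^T satisfies K u = u (v·u) and kills the (2)-dimensional subspace v^⊥, so its characteristic polynomial is lambda^2 (lambda - v·u) with v·u = tr K = 9. Hence the eigenvalues of I - K are 1 (multiplicity 2) and 1 - (9) = -8, so det(I - K) = -8. (Direct check: I - K =
[[-5, -3, 0],
 [-6, -2, 0],
 [-4, -2, 1]]
has determinant -8.) The finite-dimensional Fredholm alternative says: either (I - K) is invertible, or ker(I - K) ≠ {0} and then range(I - K) = ker((I - K)^*)^⊥, with dim ker(I - K) = dim ker((I - K)^*). Since det(I - K) ≠ 0, 1 is not an eigenvalue of K and ker(I - K) = {0}, so we are in the first case: for every y there is a unique x = (I - K)^(-1) y. Explicitly, by the Sherman–Morrison formula, (I - u v^T)^(-1) = I + u v^T/(1 - v·u), i.e. (I - K)^(-1) = I + K/(-8).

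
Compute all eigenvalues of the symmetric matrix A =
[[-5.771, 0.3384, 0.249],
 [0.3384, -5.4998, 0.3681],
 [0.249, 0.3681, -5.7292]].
sigma(A) ≈ {-6, -5} (-6 with multiplicity 2)

A is real symmetric, so its spectrum consists of real eigenvalues. Expanding the characteristic polynomial of the displayed matrix gives
  det(λ I - A) = p(λ) = λ^3 + (17)λ^2 + (96)λ + (180).
Solving p(λ) = 0 yields eigenvalues ≈ -6, -6, -5. (A is shown rounded to 4 decimals, so these recover the underlying integer eigenvalues to within that precision.)
Verification: the trace of A = -17 equals the sum of eigenvalues -17, and det(A) ≈ -180.0000 matches the eigenvalue product -180.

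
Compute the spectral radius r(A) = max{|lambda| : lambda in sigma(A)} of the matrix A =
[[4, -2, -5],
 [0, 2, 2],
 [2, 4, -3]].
r(A) ≈ 3.6296

The eigenvalues of A are the roots of its characteristic polynomial. With M = A (coefficients from the trace, the sum of principal 2x2 minors, and det A):
  p(λ) = det(λ I - M) = λ^3 - 3λ^2 - 8λ + 44.
No integer candidate from the rational root theorem (±divisors of 44) is a root, so the roots are irrational. The cubic discriminant is Δ = -25888 < 0, so there is one real root and a complex-conjugate pair. p(-4) = -36 and p(-3) = 14 have opposite signs, so a root lies in (-4, -3); Newton's method refines it to λ ≈ -3.3399. Dividing out (λ - (-3.3399)) leaves approximately λ^2 - 6.3399λ + 13.1742. For λ^2 - 6.3399λ + 13.1742 the discriminant is -12.5031. It is negative, so the remaining roots are the complex-conjugate pair λ ≈ 3.1699 ± 1.768i. Their product equals the constant term, so |λ|^2 ≈ 13.1742 and |λ| ≈ 3.6296.
Thus the eigenvalues (to 4 decimals) are -3.3399 (modulus 3.3399); 3.1699 ± 1.768i (modulus 3.6296). The spectral radius is the largest modulus: r(A) ≈ 3.6296. (Cross-check: r(A) ≤ ||A||_2 ≈ 7.523; equality holds whenever A is normal, though it can also hold for some non-normal A.)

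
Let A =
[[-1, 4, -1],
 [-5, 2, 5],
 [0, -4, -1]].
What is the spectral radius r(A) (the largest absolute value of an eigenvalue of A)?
r(A) ≈ 6.2602

The eigenvalues of A are the roots of its characteristic polynomial. With M = A (coefficients from the trace, the sum of principal 2x2 minors, and det A):
  p(λ) = det(λ I - M) = λ^3 + 37λ + 58.
No integer candidate from the rational root theorem (±divisors of 58) is a root, so the roots are irrational. The cubic discriminant is Δ = -293440 < 0, so there is one real root and a complex-conjugate pair. p(-2) = -24 and p(-1) = 20 have opposite signs, so a root lies in (-2, -1); Newton's method refines it to λ ≈ -1.48. Dividing out (λ - (-1.48)) leaves approximately λ^2 - 1.48λ + 39.1903. For λ^2 - 1.48λ + 39.1903 the discriminant is -154.5708. It is negative, so the remaining roots are the complex-conjugate pair λ ≈ 0.74 ± 6.2163i. Their product equals the constant term, so |λ|^2 ≈ 39.1903 and |λ| ≈ 6.2602.
Thus the eigenvalues (to 4 decimals) are -1.48 (modulus 1.48); 0.74 ± 6.2163i (modulus 6.2602). The spectral radius is the largest modulus: r(A) ≈ 6.2602. (Cross-check: r(A) ≤ ||A||_2 ≈ 7.8566; equality holds whenever A is normal, though it can also hold for some non-normal A.)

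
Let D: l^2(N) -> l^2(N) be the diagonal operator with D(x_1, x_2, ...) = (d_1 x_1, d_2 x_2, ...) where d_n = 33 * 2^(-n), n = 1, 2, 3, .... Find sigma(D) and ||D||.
sigma(D) = {33 * 2^(-n) : n ≥ 1} ∪ {0}; ||D|| = 33/2

A bounded diagonal operator on l^2 with diagonal entries d_n has spectrum equal to the closure of {d_n : n ≥ 1}: every d_n is an eigenvalue (with eigenvector e_n), so {d_n} ⊂ sigma(D); the spectrum is closed, so its closure is too; and for lambda not in the closure, (D - lambda I) has bounded inverse (the diagonal entries 1/(d_n - lambda) are bounded). For our sequence d_n = 33 * 2^(-n), n = 1, 2, 3, ...:
  - {d_n} = {33 * 2^(-n) : n ≥ 1}; the only limit point is 0
  - closure = {33 * 2^(-n) : n ≥ 1} ∪ {0}
For the norm: a diagonal operator has ||D|| = sup_n |d_n|. Here d_n = 33 * 2^(-n) is positive and decreasing, so sup_n |d_n| = d_1 = 33/2. So ||D|| = 33/2.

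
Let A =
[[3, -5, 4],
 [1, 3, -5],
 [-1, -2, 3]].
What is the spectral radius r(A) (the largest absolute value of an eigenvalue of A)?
r(A) ≈ 5.3759

The eigenvalues of A are the roots of its characteristic polynomial. With M = A (coefficients from the trace, the sum of principal 2x2 minors, and det A):
  p(λ) = det(λ I - M) = λ^3 - 9λ^2 + 26λ + 9.
No integer candidate from the rational root theorem (±divisors of 9) is a root, so the roots are irrational. The cubic discriminant is Δ = -29399 < 0, so there is one real root and a complex-conjugate pair. p(-1) = -27 and p(0) = 9 have opposite signs, so a root lies in (-1, 0); Newton's method refines it to λ ≈ -0.3114. Dividing out (λ - (-0.3114)) leaves approximately λ^2 - 9.3114λ + 28.8998. For λ^2 - 9.3114λ + 28.8998 the discriminant is -28.8965. It is negative, so the remaining roots are the complex-conjugate pair λ ≈ 4.6557 ± 2.6878i. Their product equals the constant term, so |λ|^2 ≈ 28.8998 and |λ| ≈ 5.3759.
Thus the eigenvalues (to 4 decimals) are -0.3114 (modulus 0.3114); 4.6557 ± 2.6878i (modulus 5.3759). The spectral radius is the largest modulus: r(A) ≈ 5.3759. (Cross-check: r(A) ≤ ||A||_2 ≈ 9.3086; equality holds whenever A is normal, though it can also hold for some non-normal A.)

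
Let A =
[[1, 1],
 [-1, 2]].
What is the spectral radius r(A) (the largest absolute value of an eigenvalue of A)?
r(A) = sqrt(3) ≈ 1.7321

The eigenvalues of A are the roots of its characteristic polynomial. With M = A (coefficients from the trace and determinant):
  p(λ) = det(λ I - M) = λ^2 - 3λ + 3.
For λ^2 - 3λ + 3 the discriminant is -3. It is negative, so the roots are the complex-conjugate pair λ = 3/2 ± (sqrt(3)/2) i ≈ 1.5 ± 0.866i. For a conjugate pair the product of the roots equals the constant term, so |λ|^2 = 3 and |λ| = sqrt(3) ≈ 1.7321.
Thus the eigenvalues (to 4 decimals) are 1.5 ± 0.866i (modulus 1.7321). The spectral radius is the largest modulus: r(A) = sqrt(3) ≈ 1.7321. (Cross-check: r(A) ≤ ||A||_2 ≈ 2.3028; equality holds whenever A is normal, though it can also hold for some non-normal A.)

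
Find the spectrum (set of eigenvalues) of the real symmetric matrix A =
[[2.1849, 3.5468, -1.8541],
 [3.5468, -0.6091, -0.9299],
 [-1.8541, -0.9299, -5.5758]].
sigma(A) ≈ {-6, -3, 5}

A is real symmetric, so its spectrum consists of real eigenvalues. Expanding the characteristic polynomial of the displayed matrix gives
  det(λ I - A) = p(λ) = λ^3 + (4)λ^2 + (-27)λ + (-89.9976).
Solving p(λ) = 0 yields eigenvalues ≈ -6, -3, 5. (A is shown rounded to 4 decimals, so these recover the underlying integer eigenvalues to within that precision.)
Verification: the trace of A = -4 equals the sum of eigenvalues -4, and det(A) ≈ 89.9976 matches the eigenvalue product 90.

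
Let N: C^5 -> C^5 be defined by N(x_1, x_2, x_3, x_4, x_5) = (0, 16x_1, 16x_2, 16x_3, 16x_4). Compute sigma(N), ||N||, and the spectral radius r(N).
sigma(N) = {0}; ||N|| = 16; r(N) = 0. (N is nilpotent with N^5 = 0.)

On C^5, N is a strictly lower-triangular matrix with 16 on the subdiagonal and zeros elsewhere, so its characteristic polynomial is lambda^5 and every eigenvalue is 0: sigma(N) = {0}. For the operator norm, N e_i = 16e_{i+1} for i = 1, ..., 4 and N e_5 = 0, so the singular values of N are 16 (with multiplicity 4) and 0; hence ||N|| = 16. The spectral radius r(N) = max|lambda| = 0. Note ||N|| > r(N) — characteristic of non-normal nilpotent operators. Indeed N^5 = 0.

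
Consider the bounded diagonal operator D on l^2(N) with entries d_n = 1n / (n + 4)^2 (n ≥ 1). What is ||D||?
||D|| = 1/16 (attained at n = 4)

For D diagonal, ||D|| = sup_n |d_n|. Treat f(x) = 1x / (x + 4)^2 for real x > 0. By the quotient rule, f'(x) = 1(4 - x)/(x + 4)^3, which is positive for x < 4 and negative for x > 4. So f has a unique maximum at x = 4, and since 4 is a positive integer, the supremum over n ≥ 1 is attained at n = 4: d_4 = 1·4/(4 + 4)^2 = 1·4/64 = 1/16. Hence ||D|| = 1/16.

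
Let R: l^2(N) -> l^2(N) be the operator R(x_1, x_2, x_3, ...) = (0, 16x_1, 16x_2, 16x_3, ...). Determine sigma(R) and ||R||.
sigma(R) = closed disk {z in C : |z| ≤ 16}; ||R|| = 16

Note R = 16·U where U is the unit right shift (U x)_k = x_{k-1} (with x_0 := 0); so ||R|| = 16||U|| and sigma(R) = 16·sigma(U). ||R x||^2 = sum_{k≥1} |16x_k|^2 = 256||x||^2, so ||R|| = 16 and sigma(R) ⊂ {|z| ≤ 16}. For any |lambda| < 16, the equation (R - lambda I) x = 0 forces x_1 = 0, then 16x_k = lambda x_{k+1} ⇒ x = 0, so R has no eigenvalues. But (R - lambda I) is not surjective for |lambda| < 16: solving (R - lambda I) x = e_1 would require x_n proportional to (lambda/16)^(-n), which is not in l^2. So every |lambda| < 16 lies in the residual spectrum. The boundary |lambda| = 16 is in the approximate point spectrum (the spectrum is closed). Hence sigma(R) is the closed disk of radius 16.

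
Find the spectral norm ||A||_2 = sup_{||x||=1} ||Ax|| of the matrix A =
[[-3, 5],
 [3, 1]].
||A||_2 = sqrt((44 + sqrt(640))/2) ≈ 5.8863 (= sqrt(largest eigenvalue of A^T A))

||A||_2 = sigma_max(A) = sqrt(lambda_max(A^T A)). Form the symmetric matrix M = A^T A =
[[18, -12],
 [-12, 26]].
Its characteristic polynomial (trace, determinant of M give the coefficients) is
  p(λ) = det(λ I - M) = λ^2 - 44λ + 324.
For λ^2 - 44λ + 324 the discriminant is 640. It is nonnegative but not a perfect square, so the roots are real and irrational: λ = (44 ± sqrt(640))/2 ≈ 34.6491, 9.3509.
So the eigenvalues of A^T A are ≈ 9.3509, 34.6491 (all ≥ 0, as they must be for A^T A). The largest is λ_max = (44 + sqrt(640))/2 ≈ 34.6491, hence ||A||_2 = sqrt(λ_max) = sqrt((44 + sqrt(640))/2) ≈ 5.8863.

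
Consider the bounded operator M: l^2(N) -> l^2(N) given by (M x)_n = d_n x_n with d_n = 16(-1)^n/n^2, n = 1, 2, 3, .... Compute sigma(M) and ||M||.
sigma(M) = {16(-1)^n/n^2 : n ≥ 1} ∪ {0}; ||M|| = 16

A bounded diagonal operator on l^2 with diagonal entries d_n has spectrum equal to the closure of {d_n : n ≥ 1}: every d_n is an eigenvalue (with eigenvector e_n), so {d_n} ⊂ sigma(M); the spectrum is closed, so its closure is too; and for lambda not in the closure, (M - lambda I) has bounded inverse (the diagonal entries 1/(d_n - lambda) are bounded). For our sequence d_n = 16(-1)^n/n^2, n = 1, 2, 3, ...:
  - {d_n} = {16(-1)^n/n^2 : n ≥ 1}; the only limit point is 0
  - closure = {16(-1)^n/n^2 : n ≥ 1} ∪ {0}
For the norm: a diagonal operator has ||M|| = sup_n |d_n|. Here |d_n| = 16/n^2 is decreasing, so sup_n |d_n| = |d_1| = 16. So ||M|| = 16.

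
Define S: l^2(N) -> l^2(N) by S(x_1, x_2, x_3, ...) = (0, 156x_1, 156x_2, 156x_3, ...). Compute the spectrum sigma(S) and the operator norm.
sigma(S) = closed disk {z in C : |z| ≤ 156}; ||S|| = 156

Note S = 156·U where U is the unit right shift (U x)_k = x_{k-1} (with x_0 := 0); so ||S|| = 156||U|| and sigma(S) = 156·sigma(U). ||S x||^2 = sum_{k≥1} |156x_k|^2 = 24336||x||^2, so ||S|| = 156 and sigma(S) ⊂ {|z| ≤ 156}. For any |lambda| < 156, the equation (S - lambda I) x = 0 forces x_1 = 0, then 156x_k = lambda x_{k+1} ⇒ x = 0, so S has no eigenvalues. But (S - lambda I) is not surjective for |lambda| < 156: solving (S - lambda I) x = e_1 would require x_n proportional to (lambda/156)^(-n), which is not in l^2. So every |lambda| < 156 lies in the residual spectrum. The boundary |lambda| = 156 is in the approximate point spectrum (the spectrum is closed). Hence sigma(S) is the closed disk of radius 156.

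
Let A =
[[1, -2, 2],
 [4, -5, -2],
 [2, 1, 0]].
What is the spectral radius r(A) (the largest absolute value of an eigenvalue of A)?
r(A) ≈ 4.0077

The eigenvalues of A are the roots of its characteristic polynomial. With M = A (coefficients from the trace, the sum of principal 2x2 minors, and det A):
  p(λ) = det(λ I - M) = λ^3 + 4λ^2 + λ - 38.
No integer candidate from the rational root theorem (±divisors of 38) is a root, so the roots are irrational. The cubic discriminant is Δ = -31984 < 0, so there is one real root and a complex-conjugate pair. p(2) = -12 and p(3) = 28 have opposite signs, so a root lies in (2, 3); Newton's method refines it to λ ≈ 2.3659. Dividing out (λ - (2.3659)) leaves approximately λ^2 + 6.3659λ + 16.0613. For λ^2 + 6.3659λ + 16.0613 the discriminant is -23.7203. It is negative, so the remaining roots are the complex-conjugate pair λ ≈ -3.183 ± 2.4352i. Their product equals the constant term, so |λ|^2 ≈ 16.0613 and |λ| ≈ 4.0077.
Thus the eigenvalues (to 4 decimals) are 2.3659 (modulus 2.3659); -3.183 ± 2.4352i (modulus 4.0077). The spectral radius is the largest modulus: r(A) ≈ 4.0077. (Cross-check: r(A) ≤ ||A||_2 ≈ 6.9129; equality holds whenever A is normal, though it can also hold for some non-normal A.)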